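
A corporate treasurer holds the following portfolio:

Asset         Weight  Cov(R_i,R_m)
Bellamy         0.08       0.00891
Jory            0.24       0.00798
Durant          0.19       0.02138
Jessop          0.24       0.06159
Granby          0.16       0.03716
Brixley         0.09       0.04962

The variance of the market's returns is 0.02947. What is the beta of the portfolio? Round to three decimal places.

1.082

β_Bellamy = 0.00891 / 0.02947 = 0.3023
β_Jory = 0.00798 / 0.02947 = 0.2708
β_Durant = 0.02138 / 0.02947 = 0.7255
β_Jessop = 0.06159 / 0.02947 = 2.0899
β_Granby = 0.03716 / 0.02947 = 1.2609
β_Brixley = 0.04962 / 0.02947 = 1.6837
β_P = Σ w_i β_i = 0.08×0.3023 + 0.24×0.2708 + 0.19×0.7255 + 0.24×2.0899 + 0.16×1.2609 + 0.09×1.6837 = 1.0819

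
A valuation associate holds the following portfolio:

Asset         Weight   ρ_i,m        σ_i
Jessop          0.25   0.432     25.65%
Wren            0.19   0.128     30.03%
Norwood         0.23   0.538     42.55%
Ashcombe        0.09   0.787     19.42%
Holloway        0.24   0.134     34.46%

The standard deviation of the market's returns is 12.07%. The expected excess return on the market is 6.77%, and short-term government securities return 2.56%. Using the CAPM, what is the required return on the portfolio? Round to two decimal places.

β_Jessop = 0.432 × 25.65% / 12.07% = 0.9180
β_Wren = 0.128 × 30.03% / 12.07% = 0.3185
β_Norwood = 0.538 × 42.55% / 12.07% = 1.8966
β_Ashcombe = 0.787 × 19.42% / 12.07% = 1.2662
β_Holloway = 0.134 × 34.46% / 12.07% = 0.3826
β_P = Σ w_i β_i = 0.25×0.9180 + 0.19×0.3185 + 0.23×1.8966 + 0.09×1.2662 + 0.24×0.3826 = 0.9320
E(R_P) = R_f + β_P × MRP = 2.56% + 0.9320 × 6.77% = 8.87%

8.87%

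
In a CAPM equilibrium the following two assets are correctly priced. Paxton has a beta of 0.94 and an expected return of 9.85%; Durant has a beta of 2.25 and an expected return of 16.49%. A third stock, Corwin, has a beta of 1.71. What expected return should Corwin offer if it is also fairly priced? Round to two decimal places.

13.75%

MRP (SML slope) = (16.49% − 9.85%) / (2.25 − 0.94) = 6.64% / 1.31 = 5.0687%
R_f (intercept) = 9.85% − 0.94 × 5.0687% = 5.0854%
E(R_Corwin) = R_f + β × MRP = 5.0854% + 1.71 × 5.0687% = 13.75%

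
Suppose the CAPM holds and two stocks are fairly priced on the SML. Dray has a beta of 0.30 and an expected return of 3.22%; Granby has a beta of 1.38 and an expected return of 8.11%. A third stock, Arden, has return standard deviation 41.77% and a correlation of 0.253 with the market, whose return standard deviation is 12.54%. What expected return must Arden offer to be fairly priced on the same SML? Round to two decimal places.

5.68%

MRP = (8.11% − 3.22%) / (1.38 − 0.30) = 4.5278%
R_f = 3.22% − 0.30 × 4.5278% = 1.8617%
β_Arden = ρ·σ_i/σ_m = 0.253 × 41.77 / 12.54 = 0.8427
E(R_Arden) = R_f + β × MRP = 1.8617% + 0.8427 × 4.5278% = 5.68%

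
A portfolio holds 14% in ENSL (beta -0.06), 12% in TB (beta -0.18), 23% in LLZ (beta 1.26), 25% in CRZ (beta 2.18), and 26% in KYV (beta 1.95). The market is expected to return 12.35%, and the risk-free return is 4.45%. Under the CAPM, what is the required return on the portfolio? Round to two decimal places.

14.81%

β_P = Σ w_i β_i = 0.14×-0.06 + 0.12×-0.18 + 0.23×1.26 + 0.25×2.18 + 0.26×1.95 = 1.3118
MRP = 12.35% − 4.45% = 7.90%
E(R_P) = R_f + β_P × MRP = 4.45% + 1.3118 × 7.90% = 14.81%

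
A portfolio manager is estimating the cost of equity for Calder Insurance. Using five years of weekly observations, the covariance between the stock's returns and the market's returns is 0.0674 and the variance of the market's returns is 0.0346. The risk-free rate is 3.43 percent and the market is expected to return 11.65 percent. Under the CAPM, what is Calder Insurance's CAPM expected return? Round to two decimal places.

19.44%

β = Cov(R_i, R_m) / Var(R_m) = 0.0674 / 0.0346 = 1.9480
MRP = 11.65% − 3.43% = 8.22%
E(R) = R_f + β × MRP = 3.43% + 1.9480 × 8.22% = 19.44%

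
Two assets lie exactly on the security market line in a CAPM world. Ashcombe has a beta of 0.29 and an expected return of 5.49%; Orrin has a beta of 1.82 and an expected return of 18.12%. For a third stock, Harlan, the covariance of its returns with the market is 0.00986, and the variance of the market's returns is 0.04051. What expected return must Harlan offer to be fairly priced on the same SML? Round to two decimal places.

5.11%

MRP = (18.12% − 5.49%) / (1.82 − 0.29) = 8.2549%
R_f = 5.49% − 0.29 × 8.2549% = 3.0961%
β_Harlan = Cov / Var(R_m) = 0.00986 / 0.04051 = 0.2434
E(R_Harlan) = R_f + β × MRP = 3.0961% + 0.2434 × 8.2549% = 5.11%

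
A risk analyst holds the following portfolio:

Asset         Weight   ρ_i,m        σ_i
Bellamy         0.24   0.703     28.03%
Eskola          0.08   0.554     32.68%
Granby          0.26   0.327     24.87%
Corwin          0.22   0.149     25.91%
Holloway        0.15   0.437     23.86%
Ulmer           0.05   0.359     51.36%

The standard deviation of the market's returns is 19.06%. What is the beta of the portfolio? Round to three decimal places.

0.610

β_Bellamy = 0.703 × 28.03% / 19.06% = 1.0338
β_Eskola = 0.554 × 32.68% / 19.06% = 0.9499
β_Granby = 0.327 × 24.87% / 19.06% = 0.4267
β_Corwin = 0.149 × 25.91% / 19.06% = 0.2025
β_Holloway = 0.437 × 23.86% / 19.06% = 0.5471
β_Ulmer = 0.359 × 51.36% / 19.06% = 0.9674
β_P = Σ w_i β_i = 0.24×1.0338 + 0.08×0.9499 + 0.26×0.4267 + 0.22×0.2025 + 0.15×0.5471 + 0.05×0.9674 = 0.6100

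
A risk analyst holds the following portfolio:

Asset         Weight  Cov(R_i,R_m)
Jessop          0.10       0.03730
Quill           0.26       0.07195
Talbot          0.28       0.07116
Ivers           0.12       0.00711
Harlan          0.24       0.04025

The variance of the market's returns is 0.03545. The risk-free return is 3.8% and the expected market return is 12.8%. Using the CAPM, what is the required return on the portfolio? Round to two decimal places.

β_Jessop = 0.03730 / 0.03545 = 1.0522
β_Quill = 0.07195 / 0.03545 = 2.0296
β_Talbot = 0.07116 / 0.03545 = 2.0073
β_Ivers = 0.00711 / 0.03545 = 0.2006
β_Harlan = 0.04025 / 0.03545 = 1.1354
β_P = Σ w_i β_i = 0.10×1.0522 + 0.26×2.0296 + 0.28×2.0073 + 0.12×0.2006 + 0.24×1.1354 = 1.4915
MRP = 12.8% − 3.8% = 9.00%
E(R_P) = R_f + β_P × MRP = 3.8% + 1.4915 × 9.0% = 17.22%

17.22%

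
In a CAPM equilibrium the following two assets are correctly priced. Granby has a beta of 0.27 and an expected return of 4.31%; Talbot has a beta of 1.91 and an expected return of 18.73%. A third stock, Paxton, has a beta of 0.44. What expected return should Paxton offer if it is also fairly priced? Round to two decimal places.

5.80%

MRP (SML slope) = (18.73% − 4.31%) / (1.91 − 0.27) = 14.42% / 1.64 = 8.7927%
R_f (intercept) = 4.31% − 0.27 × 8.7927% = 1.9360%
E(R_Paxton) = R_f + β × MRP = 1.9360% + 0.44 × 8.7927% = 5.80%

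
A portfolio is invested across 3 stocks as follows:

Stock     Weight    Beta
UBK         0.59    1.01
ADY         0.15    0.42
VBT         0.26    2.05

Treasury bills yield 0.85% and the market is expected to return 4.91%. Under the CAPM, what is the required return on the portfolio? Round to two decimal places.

β_P = Σ w_i β_i = 0.59×1.01 + 0.15×0.42 + 0.26×2.05 = 1.1919
MRP = 4.91% − 0.85% = 4.06%
E(R_P) = R_f + β_P × MRP = 0.85% + 1.1919 × 4.06% = 5.69%

5.69%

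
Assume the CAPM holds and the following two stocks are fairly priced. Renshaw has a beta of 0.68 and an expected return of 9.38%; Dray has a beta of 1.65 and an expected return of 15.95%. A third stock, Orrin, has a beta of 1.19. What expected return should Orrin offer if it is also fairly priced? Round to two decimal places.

MRP (SML slope) = (15.95% − 9.38%) / (1.65 − 0.68) = 6.57% / 0.97 = 6.7732%
R_f (intercept) = 9.38% − 0.68 × 6.7732% = 4.7742%
E(R_Orrin) = R_f + β × MRP = 4.7742% + 1.19 × 6.7732% = 12.83%

12.83%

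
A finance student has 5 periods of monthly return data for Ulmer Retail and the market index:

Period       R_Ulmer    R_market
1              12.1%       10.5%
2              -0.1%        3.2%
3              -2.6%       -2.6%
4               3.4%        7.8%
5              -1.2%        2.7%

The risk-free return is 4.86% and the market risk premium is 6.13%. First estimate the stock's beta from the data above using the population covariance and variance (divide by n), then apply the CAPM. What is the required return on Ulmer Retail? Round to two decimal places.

11.27%

Mean R_i = (12.1 − 0.1 − 2.6 + 3.4 − 1.2) / 5 = 2.3200%
Mean R_m = (10.5 + 3.2 − 2.6 + 7.8 + 2.7) / 5 = 4.3200%
Σ(R_i − R̄_i)(R_m − R̄_m) = 106.6580  ⇒  Cov = 106.6580 / 5 = 21.3316
Σ(R_m − R̄_m)² = 102.0680  ⇒  Var(R_m) = 102.0680 / 5 = 20.4136
β = Cov / Var(R_m) = 21.3316 / 20.4136 = 1.0450
E(R) = R_f + β × MRP = 4.86% + 1.0450 × 6.13% = 11.27%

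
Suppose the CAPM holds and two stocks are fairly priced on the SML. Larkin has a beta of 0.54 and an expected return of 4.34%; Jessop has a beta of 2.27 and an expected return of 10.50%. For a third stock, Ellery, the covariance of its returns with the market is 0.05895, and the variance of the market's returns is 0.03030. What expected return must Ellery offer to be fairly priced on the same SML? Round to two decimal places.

9.34%

MRP = (10.50% − 4.34%) / (2.27 − 0.54) = 3.5607%
R_f = 4.34% − 0.54 × 3.5607% = 2.4172%
β_Ellery = Cov / Var(R_m) = 0.05895 / 0.03030 = 1.9455
E(R_Ellery) = R_f + β × MRP = 2.4172% + 1.9455 × 3.5607% = 9.34%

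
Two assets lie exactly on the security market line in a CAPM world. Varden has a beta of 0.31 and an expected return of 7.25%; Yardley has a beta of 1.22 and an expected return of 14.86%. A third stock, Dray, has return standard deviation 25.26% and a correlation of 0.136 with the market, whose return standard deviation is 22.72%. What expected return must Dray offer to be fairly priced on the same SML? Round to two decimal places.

MRP = (14.86% − 7.25%) / (1.22 − 0.31) = 8.3626%
R_f = 7.25% − 0.31 × 8.3626% = 4.6576%
β_Dray = ρ·σ_i/σ_m = 0.136 × 25.26 / 22.72 = 0.1512
E(R_Dray) = R_f + β × MRP = 4.6576% + 0.1512 × 8.3626% = 5.92%

5.92%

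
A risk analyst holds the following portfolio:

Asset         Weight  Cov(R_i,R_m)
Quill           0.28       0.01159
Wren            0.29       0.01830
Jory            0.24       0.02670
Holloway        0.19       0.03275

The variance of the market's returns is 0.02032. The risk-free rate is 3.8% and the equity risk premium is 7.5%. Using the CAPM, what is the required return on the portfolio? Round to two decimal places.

11.62%

β_Quill = 0.01159 / 0.02032 = 0.5704
β_Wren = 0.01830 / 0.02032 = 0.9006
β_Jory = 0.02670 / 0.02032 = 1.3140
β_Holloway = 0.03275 / 0.02032 = 1.6117
β_P = Σ w_i β_i = 0.28×0.5704 + 0.29×0.9006 + 0.24×1.3140 + 0.19×1.6117 = 1.0425
E(R_P) = R_f + β_P × MRP = 3.8% + 1.0425 × 7.5% = 11.62%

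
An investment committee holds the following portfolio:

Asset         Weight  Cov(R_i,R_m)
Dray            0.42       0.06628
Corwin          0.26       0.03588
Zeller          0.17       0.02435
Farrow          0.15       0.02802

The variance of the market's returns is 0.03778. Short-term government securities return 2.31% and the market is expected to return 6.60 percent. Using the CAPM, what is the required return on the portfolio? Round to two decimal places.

β_Dray = 0.06628 / 0.03778 = 1.7544
β_Corwin = 0.03588 / 0.03778 = 0.9497
β_Zeller = 0.02435 / 0.03778 = 0.6445
β_Farrow = 0.02802 / 0.03778 = 0.7417
β_P = Σ w_i β_i = 0.42×1.7544 + 0.26×0.9497 + 0.17×0.6445 + 0.15×0.7417 = 1.2046
MRP = 6.60% − 2.31% = 4.29%
E(R_P) = R_f + β_P × MRP = 2.31% + 1.2046 × 4.29% = 7.48%

7.48%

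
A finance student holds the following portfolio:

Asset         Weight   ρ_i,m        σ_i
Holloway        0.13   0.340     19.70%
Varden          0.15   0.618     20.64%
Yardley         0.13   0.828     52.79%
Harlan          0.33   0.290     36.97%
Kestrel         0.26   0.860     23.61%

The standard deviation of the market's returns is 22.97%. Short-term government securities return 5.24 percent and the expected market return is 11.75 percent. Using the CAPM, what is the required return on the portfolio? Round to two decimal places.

β_Holloway = 0.340 × 19.70% / 22.97% = 0.2916
β_Varden = 0.618 × 20.64% / 22.97% = 0.5553
β_Yardley = 0.828 × 52.79% / 22.97% = 1.9029
β_Harlan = 0.290 × 36.97% / 22.97% = 0.4668
β_Kestrel = 0.860 × 23.61% / 22.97% = 0.8840
β_P = Σ w_i β_i = 0.13×0.2916 + 0.15×0.5553 + 0.13×1.9029 + 0.33×0.4668 + 0.26×0.8840 = 0.7525
MRP = 11.75% − 5.24% = 6.51%
E(R_P) = R_f + β_P × MRP = 5.24% + 0.7525 × 6.51% = 10.14%

10.14%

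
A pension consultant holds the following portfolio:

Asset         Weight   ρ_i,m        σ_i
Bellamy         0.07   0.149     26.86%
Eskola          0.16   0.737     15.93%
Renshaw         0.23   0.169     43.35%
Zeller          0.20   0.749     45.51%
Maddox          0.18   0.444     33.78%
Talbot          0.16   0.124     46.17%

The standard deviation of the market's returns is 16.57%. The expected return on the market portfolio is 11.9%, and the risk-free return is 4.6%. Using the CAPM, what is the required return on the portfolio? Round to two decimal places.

10.89%

β_Bellamy = 0.149 × 26.86% / 16.57% = 0.2415
β_Eskola = 0.737 × 15.93% / 16.57% = 0.7085
β_Renshaw = 0.169 × 43.35% / 16.57% = 0.4421
β_Zeller = 0.749 × 45.51% / 16.57% = 2.0572
β_Maddox = 0.444 × 33.78% / 16.57% = 0.9051
β_Talbot = 0.124 × 46.17% / 16.57% = 0.3455
β_P = Σ w_i β_i = 0.07×0.2415 + 0.16×0.7085 + 0.23×0.4421 + 0.20×2.0572 + 0.18×0.9051 + 0.16×0.3455 = 0.8616
MRP = 11.9% − 4.6% = 7.30%
E(R_P) = R_f + β_P × MRP = 4.6% + 0.8616 × 7.3% = 10.89%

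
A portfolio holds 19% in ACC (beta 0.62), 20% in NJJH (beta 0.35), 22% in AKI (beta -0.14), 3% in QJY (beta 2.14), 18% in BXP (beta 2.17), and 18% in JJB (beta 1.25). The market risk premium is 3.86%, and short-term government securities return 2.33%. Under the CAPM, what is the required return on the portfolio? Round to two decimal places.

5.56%

β_P = Σ w_i β_i = 0.19×0.62 + 0.20×0.35 + 0.22×-0.14 + 0.03×2.14 + 0.18×2.17 + 0.18×1.25 = 0.8368
E(R_P) = R_f + β_P × MRP = 2.33% + 0.8368 × 3.86% = 5.56%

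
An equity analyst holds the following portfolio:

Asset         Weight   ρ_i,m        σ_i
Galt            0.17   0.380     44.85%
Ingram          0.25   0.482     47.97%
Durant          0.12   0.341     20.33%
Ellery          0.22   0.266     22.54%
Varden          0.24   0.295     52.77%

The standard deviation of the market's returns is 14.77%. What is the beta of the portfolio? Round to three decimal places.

β_Galt = 0.380 × 44.85% / 14.77% = 1.1539
β_Ingram = 0.482 × 47.97% / 14.77% = 1.5654
β_Durant = 0.341 × 20.33% / 14.77% = 0.4694
β_Ellery = 0.266 × 22.54% / 14.77% = 0.4059
β_Varden = 0.295 × 52.77% / 14.77% = 1.0540
β_P = Σ w_i β_i = 0.17×1.1539 + 0.25×1.5654 + 0.12×0.4694 + 0.22×0.4059 + 0.24×1.0540 = 0.9861

0.986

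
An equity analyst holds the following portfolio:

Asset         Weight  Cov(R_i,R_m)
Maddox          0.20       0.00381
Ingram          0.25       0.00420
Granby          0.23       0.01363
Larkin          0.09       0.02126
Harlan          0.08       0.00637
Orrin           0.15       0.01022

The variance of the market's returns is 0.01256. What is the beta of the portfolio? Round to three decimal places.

0.709

β_Maddox = 0.00381 / 0.01256 = 0.3033
β_Ingram = 0.00420 / 0.01256 = 0.3344
β_Granby = 0.01363 / 0.01256 = 1.0852
β_Larkin = 0.02126 / 0.01256 = 1.6927
β_Harlan = 0.00637 / 0.01256 = 0.5072
β_Orrin = 0.01022 / 0.01256 = 0.8137
β_P = Σ w_i β_i = 0.20×0.3033 + 0.25×0.3344 + 0.23×1.0852 + 0.09×1.6927 + 0.08×0.5072 + 0.15×0.8137 = 0.7088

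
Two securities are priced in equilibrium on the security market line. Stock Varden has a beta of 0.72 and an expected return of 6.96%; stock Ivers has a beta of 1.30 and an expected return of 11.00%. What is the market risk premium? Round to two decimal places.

Both satisfy E(R) = R_f + β·MRP, so the slope of the SML is
MRP = (11.00% − 6.96%) / (1.30 − 0.72) = 4.04% / 0.58 = 6.9655%

6.97%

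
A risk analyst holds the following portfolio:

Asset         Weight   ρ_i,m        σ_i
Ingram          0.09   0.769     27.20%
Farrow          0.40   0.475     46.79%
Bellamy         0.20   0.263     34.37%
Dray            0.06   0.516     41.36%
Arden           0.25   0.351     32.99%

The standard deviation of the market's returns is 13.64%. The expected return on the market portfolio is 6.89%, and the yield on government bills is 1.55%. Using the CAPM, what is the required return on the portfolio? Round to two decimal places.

β_Ingram = 0.769 × 27.20% / 13.64% = 1.5335
β_Farrow = 0.475 × 46.79% / 13.64% = 1.6294
β_Bellamy = 0.263 × 34.37% / 13.64% = 0.6627
β_Dray = 0.516 × 41.36% / 13.64% = 1.5646
β_Arden = 0.351 × 32.99% / 13.64% = 0.8489
β_P = Σ w_i β_i = 0.09×1.5335 + 0.40×1.6294 + 0.20×0.6627 + 0.06×1.5646 + 0.25×0.8489 = 1.2284
MRP = 6.89% − 1.55% = 5.34%
E(R_P) = R_f + β_P × MRP = 1.55% + 1.2284 × 5.34% = 8.11%

8.11%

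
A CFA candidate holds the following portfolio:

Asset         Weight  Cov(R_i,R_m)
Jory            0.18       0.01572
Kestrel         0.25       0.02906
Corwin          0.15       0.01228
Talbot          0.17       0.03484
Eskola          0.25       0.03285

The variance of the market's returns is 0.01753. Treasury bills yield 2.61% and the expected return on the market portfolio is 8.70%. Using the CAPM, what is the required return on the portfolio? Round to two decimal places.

β_Jory = 0.01572 / 0.01753 = 0.8967
β_Kestrel = 0.02906 / 0.01753 = 1.6577
β_Corwin = 0.01228 / 0.01753 = 0.7005
β_Talbot = 0.03484 / 0.01753 = 1.9875
β_Eskola = 0.03285 / 0.01753 = 1.8739
β_P = Σ w_i β_i = 0.18×0.8967 + 0.25×1.6577 + 0.15×0.7005 + 0.17×1.9875 + 0.25×1.8739 = 1.4873
MRP = 8.70% − 2.61% = 6.09%
E(R_P) = R_f + β_P × MRP = 2.61% + 1.4873 × 6.09% = 11.67%

11.67%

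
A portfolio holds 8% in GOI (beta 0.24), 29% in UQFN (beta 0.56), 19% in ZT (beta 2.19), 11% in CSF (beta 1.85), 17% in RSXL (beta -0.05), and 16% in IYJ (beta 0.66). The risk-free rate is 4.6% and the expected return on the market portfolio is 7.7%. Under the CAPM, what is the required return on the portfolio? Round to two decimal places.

β_P = Σ w_i β_i = 0.08×0.24 + 0.29×0.56 + 0.19×2.19 + 0.11×1.85 + 0.17×-0.05 + 0.16×0.66 = 0.8983
MRP = 7.7% − 4.6% = 3.10%
E(R_P) = R_f + β_P × MRP = 4.6% + 0.8983 × 3.1% = 7.38%

7.38%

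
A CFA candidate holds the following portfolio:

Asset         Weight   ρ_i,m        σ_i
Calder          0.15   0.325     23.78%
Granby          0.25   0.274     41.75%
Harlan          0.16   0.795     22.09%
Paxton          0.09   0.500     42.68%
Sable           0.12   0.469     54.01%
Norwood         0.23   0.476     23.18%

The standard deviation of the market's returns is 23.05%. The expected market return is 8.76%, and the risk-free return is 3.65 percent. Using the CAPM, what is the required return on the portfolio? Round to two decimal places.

6.83%

β_Calder = 0.325 × 23.78% / 23.05% = 0.3353
β_Granby = 0.274 × 41.75% / 23.05% = 0.4963
β_Harlan = 0.795 × 22.09% / 23.05% = 0.7619
β_Paxton = 0.500 × 42.68% / 23.05% = 0.9258
β_Sable = 0.469 × 54.01% / 23.05% = 1.0989
β_Norwood = 0.476 × 23.18% / 23.05% = 0.4787
β_P = Σ w_i β_i = 0.15×0.3353 + 0.25×0.4963 + 0.16×0.7619 + 0.09×0.9258 + 0.12×1.0989 + 0.23×0.4787 = 0.6216
MRP = 8.76% − 3.65% = 5.11%
E(R_P) = R_f + β_P × MRP = 3.65% + 0.6216 × 5.11% = 6.83%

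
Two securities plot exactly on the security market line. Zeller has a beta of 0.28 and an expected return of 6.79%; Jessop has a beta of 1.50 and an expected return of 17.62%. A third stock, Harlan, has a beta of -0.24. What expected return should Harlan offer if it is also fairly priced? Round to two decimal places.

2.17%

MRP (SML slope) = (17.62% − 6.79%) / (1.50 − 0.28) = 10.83% / 1.22 = 8.8770%
R_f (intercept) = 6.79% − 0.28 × 8.8770% = 4.3044%
E(R_Harlan) = R_f + β × MRP = 4.3044% + -0.24 × 8.8770% = 2.17%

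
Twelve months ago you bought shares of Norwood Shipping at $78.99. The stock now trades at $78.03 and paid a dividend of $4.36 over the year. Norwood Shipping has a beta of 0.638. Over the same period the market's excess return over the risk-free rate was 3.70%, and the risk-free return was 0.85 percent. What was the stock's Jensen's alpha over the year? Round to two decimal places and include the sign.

+1.09%

Realised HPR = (P1 + D1 − P0) / P0 = (78.03 + 4.36 − 78.99) / 78.99 = 3.40 / 78.99 = 4.3043%
CAPM required = R_f + β·MRP = 0.85% + 0.638 × 3.70% = 3.21060%
α = realised − required = 4.3043% − 3.21060% = +1.09%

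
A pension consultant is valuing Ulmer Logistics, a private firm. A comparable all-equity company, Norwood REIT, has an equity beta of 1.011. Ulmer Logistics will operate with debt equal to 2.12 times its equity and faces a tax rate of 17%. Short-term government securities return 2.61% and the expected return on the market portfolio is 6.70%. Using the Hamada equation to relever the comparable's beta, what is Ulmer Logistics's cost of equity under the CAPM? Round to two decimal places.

β_L = β_U × [1 + (1 − t)(D/E)] = 1.011 × [1 + (1 − 0.17) × 2.12]
    = 1.011 × [1 + 0.83 × 2.12] = 1.011 × 2.7596 = 2.7900
MRP = 6.70% − 2.61% = 4.09%
E(R) = R_f + β_L × MRP = 2.61% + 2.7900 × 4.09% = 14.02%

14.02%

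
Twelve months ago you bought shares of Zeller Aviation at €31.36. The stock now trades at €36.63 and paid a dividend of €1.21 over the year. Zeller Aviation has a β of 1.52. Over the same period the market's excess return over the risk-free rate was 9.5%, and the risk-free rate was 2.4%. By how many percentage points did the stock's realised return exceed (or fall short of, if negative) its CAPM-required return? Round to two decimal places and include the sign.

+3.82%

Realised HPR = (P1 + D1 − P0) / P0 = (36.63 + 1.21 − 31.36) / 31.36 = 6.48 / 31.36 = 20.6633%
CAPM required = R_f + β·MRP = 2.4% + 1.52 × 9.5% = 16.8400%
α = realised − required = 20.6633% − 16.8400% = +3.82%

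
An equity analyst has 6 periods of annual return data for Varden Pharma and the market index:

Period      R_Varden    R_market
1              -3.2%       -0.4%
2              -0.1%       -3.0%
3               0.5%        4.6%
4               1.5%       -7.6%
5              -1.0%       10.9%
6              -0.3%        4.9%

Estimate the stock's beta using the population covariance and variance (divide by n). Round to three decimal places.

Mean R_i = (-3.2 − 0.1 + 0.5 + 1.5 − 1.0 − 0.3) / 6 = -0.4333%
Mean R_m = (-0.4 − 3.0 + 4.6 − 7.6 + 10.9 + 4.9) / 6 = 1.5667%
Σ(R_i − R̄_i)(R_m − R̄_m) = -15.8167  ⇒  Cov = -15.8167 / 6 = -2.6361
Σ(R_m − R̄_m)² = 216.1733  ⇒  Var(R_m) = 216.1733 / 6 = 36.0289
β = Cov / Var(R_m) = -2.6361 / 36.0289 = -0.0732

-0.073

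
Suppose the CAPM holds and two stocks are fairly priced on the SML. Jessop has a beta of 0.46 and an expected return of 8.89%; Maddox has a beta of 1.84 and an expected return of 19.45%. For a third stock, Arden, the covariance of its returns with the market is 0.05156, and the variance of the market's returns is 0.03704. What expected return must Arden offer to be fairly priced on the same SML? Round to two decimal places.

MRP = (19.45% − 8.89%) / (1.84 − 0.46) = 7.6522%
R_f = 8.89% − 0.46 × 7.6522% = 5.3700%
β_Arden = Cov / Var(R_m) = 0.05156 / 0.03704 = 1.3920
E(R_Arden) = R_f + β × MRP = 5.3700% + 1.3920 × 7.6522% = 16.02%

16.02%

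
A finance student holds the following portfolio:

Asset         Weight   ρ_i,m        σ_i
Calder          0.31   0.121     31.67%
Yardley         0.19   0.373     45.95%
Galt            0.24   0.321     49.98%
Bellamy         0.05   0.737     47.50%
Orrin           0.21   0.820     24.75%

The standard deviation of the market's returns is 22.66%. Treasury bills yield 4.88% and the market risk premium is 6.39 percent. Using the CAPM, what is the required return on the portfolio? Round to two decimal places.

β_Calder = 0.121 × 31.67% / 22.66% = 0.1691
β_Yardley = 0.373 × 45.95% / 22.66% = 0.7564
β_Galt = 0.321 × 49.98% / 22.66% = 0.7080
β_Bellamy = 0.737 × 47.50% / 22.66% = 1.5449
β_Orrin = 0.820 × 24.75% / 22.66% = 0.8956
β_P = Σ w_i β_i = 0.31×0.1691 + 0.19×0.7564 + 0.24×0.7080 + 0.05×1.5449 + 0.21×0.8956 = 0.6314
E(R_P) = R_f + β_P × MRP = 4.88% + 0.6314 × 6.39% = 8.91%

8.91%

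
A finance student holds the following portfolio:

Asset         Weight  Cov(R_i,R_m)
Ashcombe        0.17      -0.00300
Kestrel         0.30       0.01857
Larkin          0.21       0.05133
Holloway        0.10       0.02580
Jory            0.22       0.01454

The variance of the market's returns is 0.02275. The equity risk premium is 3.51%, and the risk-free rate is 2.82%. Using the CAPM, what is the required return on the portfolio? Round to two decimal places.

6.16%

β_Ashcombe = -0.00300 / 0.02275 = -0.1319
β_Kestrel = 0.01857 / 0.02275 = 0.8163
β_Larkin = 0.05133 / 0.02275 = 2.2563
β_Holloway = 0.02580 / 0.02275 = 1.1341
β_Jory = 0.01454 / 0.02275 = 0.6391
β_P = Σ w_i β_i = 0.17×-0.1319 + 0.30×0.8163 + 0.21×2.2563 + 0.10×1.1341 + 0.22×0.6391 = 0.9503
E(R_P) = R_f + β_P × MRP = 2.82% + 0.9503 × 3.51% = 6.16%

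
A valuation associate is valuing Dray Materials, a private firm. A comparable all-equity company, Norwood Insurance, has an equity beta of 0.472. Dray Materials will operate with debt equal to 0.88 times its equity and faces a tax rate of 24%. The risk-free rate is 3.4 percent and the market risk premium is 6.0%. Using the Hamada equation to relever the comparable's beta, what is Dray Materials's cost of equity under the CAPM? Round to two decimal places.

8.13%

β_L = β_U × [1 + (1 − t)(D/E)] = 0.472 × [1 + (1 − 0.24) × 0.88]
    = 0.472 × [1 + 0.76 × 0.88] = 0.472 × 1.6688 = 0.7877
E(R) = R_f + β_L × MRP = 3.4% + 0.7877 × 6.0% = 8.13%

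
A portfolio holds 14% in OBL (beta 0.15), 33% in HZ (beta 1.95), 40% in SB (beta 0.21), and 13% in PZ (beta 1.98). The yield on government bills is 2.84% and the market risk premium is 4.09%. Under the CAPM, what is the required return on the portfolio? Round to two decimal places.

6.95%

β_P = Σ w_i β_i = 0.14×0.15 + 0.33×1.95 + 0.40×0.21 + 0.13×1.98 = 1.0059
E(R_P) = R_f + β_P × MRP = 2.84% + 1.0059 × 4.09% = 6.95%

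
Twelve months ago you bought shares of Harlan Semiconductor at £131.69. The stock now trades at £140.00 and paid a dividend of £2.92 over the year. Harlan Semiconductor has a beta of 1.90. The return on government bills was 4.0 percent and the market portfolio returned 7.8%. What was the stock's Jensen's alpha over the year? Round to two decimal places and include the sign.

-2.69%

Realised HPR = (P1 + D1 − P0) / P0 = (140.00 + 2.92 − 131.69) / 131.69 = 11.23 / 131.69 = 8.5276%
MRP = 7.8% − 4.0% = 3.80%
CAPM required = R_f + β·MRP = 4.0% + 1.90 × 3.8% = 11.2200%
α = realised − required = 8.5276% − 11.2200% = -2.69%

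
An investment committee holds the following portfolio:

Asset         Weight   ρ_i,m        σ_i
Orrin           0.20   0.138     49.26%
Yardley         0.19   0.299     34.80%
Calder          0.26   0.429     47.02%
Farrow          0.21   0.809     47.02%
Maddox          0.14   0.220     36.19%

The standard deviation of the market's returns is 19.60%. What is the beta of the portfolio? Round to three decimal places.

β_Orrin = 0.138 × 49.26% / 19.60% = 0.3468
β_Yardley = 0.299 × 34.80% / 19.60% = 0.5309
β_Calder = 0.429 × 47.02% / 19.60% = 1.0292
β_Farrow = 0.809 × 47.02% / 19.60% = 1.9408
β_Maddox = 0.220 × 36.19% / 19.60% = 0.4062
β_P = Σ w_i β_i = 0.20×0.3468 + 0.19×0.5309 + 0.26×1.0292 + 0.21×1.9408 + 0.14×0.4062 = 0.9023

0.902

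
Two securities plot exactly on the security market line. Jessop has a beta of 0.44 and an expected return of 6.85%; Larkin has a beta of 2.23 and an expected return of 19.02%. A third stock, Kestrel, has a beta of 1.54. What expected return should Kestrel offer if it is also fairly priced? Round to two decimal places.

14.33%

MRP (SML slope) = (19.02% − 6.85%) / (2.23 − 0.44) = 12.17% / 1.79 = 6.7989%
R_f (intercept) = 6.85% − 0.44 × 6.7989% = 3.8585%
E(R_Kestrel) = R_f + β × MRP = 3.8585% + 1.54 × 6.7989% = 14.33%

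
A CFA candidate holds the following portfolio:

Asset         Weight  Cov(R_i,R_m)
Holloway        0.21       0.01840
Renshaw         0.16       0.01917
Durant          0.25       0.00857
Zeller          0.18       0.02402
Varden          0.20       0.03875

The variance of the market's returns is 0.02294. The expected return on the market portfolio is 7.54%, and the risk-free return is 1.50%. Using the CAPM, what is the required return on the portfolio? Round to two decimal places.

β_Holloway = 0.01840 / 0.02294 = 0.8021
β_Renshaw = 0.01917 / 0.02294 = 0.8357
β_Durant = 0.00857 / 0.02294 = 0.3736
β_Zeller = 0.02402 / 0.02294 = 1.0471
β_Varden = 0.03875 / 0.02294 = 1.6892
β_P = Σ w_i β_i = 0.21×0.8021 + 0.16×0.8357 + 0.25×0.3736 + 0.18×1.0471 + 0.20×1.6892 = 0.9219
MRP = 7.54% − 1.50% = 6.04%
E(R_P) = R_f + β_P × MRP = 1.50% + 0.9219 × 6.04% = 7.07%

7.07%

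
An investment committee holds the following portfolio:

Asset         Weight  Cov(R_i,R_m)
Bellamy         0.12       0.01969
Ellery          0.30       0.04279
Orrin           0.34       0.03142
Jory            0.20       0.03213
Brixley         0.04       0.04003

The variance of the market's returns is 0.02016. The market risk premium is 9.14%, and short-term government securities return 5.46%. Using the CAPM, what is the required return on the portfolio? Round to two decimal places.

β_Bellamy = 0.01969 / 0.02016 = 0.9767
β_Ellery = 0.04279 / 0.02016 = 2.1225
β_Orrin = 0.03142 / 0.02016 = 1.5585
β_Jory = 0.03213 / 0.02016 = 1.5938
β_Brixley = 0.04003 / 0.02016 = 1.9856
β_P = Σ w_i β_i = 0.12×0.9767 + 0.30×2.1225 + 0.34×1.5585 + 0.20×1.5938 + 0.04×1.9856 = 1.6820
E(R_P) = R_f + β_P × MRP = 5.46% + 1.6820 × 9.14% = 20.83%

20.83%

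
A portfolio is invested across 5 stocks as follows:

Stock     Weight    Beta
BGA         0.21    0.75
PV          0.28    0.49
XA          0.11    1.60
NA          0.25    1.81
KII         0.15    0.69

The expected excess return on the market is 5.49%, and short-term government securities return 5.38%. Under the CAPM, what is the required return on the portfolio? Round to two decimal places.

β_P = Σ w_i β_i = 0.21×0.75 + 0.28×0.49 + 0.11×1.60 + 0.25×1.81 + 0.15×0.69 = 1.0267
E(R_P) = R_f + β_P × MRP = 5.38% + 1.0267 × 5.49% = 11.02%

11.02%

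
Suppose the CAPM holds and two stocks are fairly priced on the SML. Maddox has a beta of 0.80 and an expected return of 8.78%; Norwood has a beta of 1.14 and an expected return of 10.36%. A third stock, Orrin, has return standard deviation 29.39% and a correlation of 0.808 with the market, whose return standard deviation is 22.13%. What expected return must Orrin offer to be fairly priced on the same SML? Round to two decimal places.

MRP = (10.36% − 8.78%) / (1.14 − 0.80) = 4.6471%
R_f = 8.78% − 0.80 × 4.6471% = 5.0623%
β_Orrin = ρ·σ_i/σ_m = 0.808 × 29.39 / 22.13 = 1.0731
E(R_Orrin) = R_f + β × MRP = 5.0623% + 1.0731 × 4.6471% = 10.05%

10.05%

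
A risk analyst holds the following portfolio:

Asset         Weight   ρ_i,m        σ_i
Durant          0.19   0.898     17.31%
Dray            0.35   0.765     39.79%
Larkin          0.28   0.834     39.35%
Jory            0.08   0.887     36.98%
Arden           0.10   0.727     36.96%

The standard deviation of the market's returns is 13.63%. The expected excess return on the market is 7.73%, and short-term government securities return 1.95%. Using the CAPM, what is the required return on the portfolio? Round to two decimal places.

β_Durant = 0.898 × 17.31% / 13.63% = 1.1405
β_Dray = 0.765 × 39.79% / 13.63% = 2.2333
β_Larkin = 0.834 × 39.35% / 13.63% = 2.4078
β_Jory = 0.887 × 36.98% / 13.63% = 2.4065
β_Arden = 0.727 × 36.96% / 13.63% = 1.9714
β_P = Σ w_i β_i = 0.19×1.1405 + 0.35×2.2333 + 0.28×2.4078 + 0.08×2.4065 + 0.10×1.9714 = 2.0622
E(R_P) = R_f + β_P × MRP = 1.95% + 2.0622 × 7.73% = 17.89%

17.89%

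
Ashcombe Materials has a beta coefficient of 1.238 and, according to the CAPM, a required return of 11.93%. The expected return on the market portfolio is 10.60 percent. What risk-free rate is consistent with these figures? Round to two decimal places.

5.01%

E(R) = R_f + β(E(R_m) − R_f) = R_f(1 − β) + β·E(R_m)
11.93% = R_f × (1 − 1.238) + 1.238 × 10.60%
11.93% = R_f × -0.238 + 13.12280%
R_f = (11.93% − 13.12280%) / -0.238 = 5.01%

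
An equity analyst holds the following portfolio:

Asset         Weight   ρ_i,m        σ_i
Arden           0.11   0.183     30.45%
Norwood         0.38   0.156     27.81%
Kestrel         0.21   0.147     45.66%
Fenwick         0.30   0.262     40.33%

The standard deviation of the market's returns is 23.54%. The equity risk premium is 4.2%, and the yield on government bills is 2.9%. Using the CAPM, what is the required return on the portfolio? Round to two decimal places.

4.12%

β_Arden = 0.183 × 30.45% / 23.54% = 0.2367
β_Norwood = 0.156 × 27.81% / 23.54% = 0.1843
β_Kestrel = 0.147 × 45.66% / 23.54% = 0.2851
β_Fenwick = 0.262 × 40.33% / 23.54% = 0.4489
β_P = Σ w_i β_i = 0.11×0.2367 + 0.38×0.1843 + 0.21×0.2851 + 0.30×0.4489 = 0.2906
E(R_P) = R_f + β_P × MRP = 2.9% + 0.2906 × 4.2% = 4.12%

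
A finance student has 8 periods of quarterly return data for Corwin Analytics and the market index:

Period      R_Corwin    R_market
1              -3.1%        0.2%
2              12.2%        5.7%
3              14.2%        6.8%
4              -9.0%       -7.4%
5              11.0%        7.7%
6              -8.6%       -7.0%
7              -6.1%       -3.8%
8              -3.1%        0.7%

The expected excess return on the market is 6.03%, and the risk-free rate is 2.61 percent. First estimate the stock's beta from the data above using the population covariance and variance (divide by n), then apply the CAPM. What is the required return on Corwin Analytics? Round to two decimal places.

Mean R_i = (-3.1 + 12.2 + 14.2 − 9.0 + 11.0 − 8.6 − 6.1 − 3.1) / 8 = 0.9375%
Mean R_m = (0.2 + 5.7 + 6.8 − 7.4 + 7.7 − 7.0 − 3.8 + 0.7) / 8 = 0.3625%
Σ(R_i − R̄_i)(R_m − R̄_m) = 395.2713  ⇒  Cov = 395.2713 / 8 = 49.4089
Σ(R_m − R̄_m)² = 255.6988  ⇒  Var(R_m) = 255.6988 / 8 = 31.9624
β = Cov / Var(R_m) = 49.4089 / 31.9624 = 1.5458
E(R) = R_f + β × MRP = 2.61% + 1.5458 × 6.03% = 11.93%

11.93%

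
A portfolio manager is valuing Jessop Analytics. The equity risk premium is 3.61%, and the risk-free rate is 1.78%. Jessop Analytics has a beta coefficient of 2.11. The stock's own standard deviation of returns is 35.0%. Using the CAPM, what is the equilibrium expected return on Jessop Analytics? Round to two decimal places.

9.40%

E(R) = R_f + β × MRP = 1.78% + 2.11 × 3.61% = 9.40%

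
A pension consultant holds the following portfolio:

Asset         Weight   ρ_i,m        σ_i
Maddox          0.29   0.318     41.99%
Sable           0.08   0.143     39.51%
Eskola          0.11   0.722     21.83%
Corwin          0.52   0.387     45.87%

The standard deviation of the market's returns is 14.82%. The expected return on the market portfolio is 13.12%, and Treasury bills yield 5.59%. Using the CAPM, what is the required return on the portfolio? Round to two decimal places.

13.36%

β_Maddox = 0.318 × 41.99% / 14.82% = 0.9010
β_Sable = 0.143 × 39.51% / 14.82% = 0.3812
β_Eskola = 0.722 × 21.83% / 14.82% = 1.0635
β_Corwin = 0.387 × 45.87% / 14.82% = 1.1978
β_P = Σ w_i β_i = 0.29×0.9010 + 0.08×0.3812 + 0.11×1.0635 + 0.52×1.1978 = 1.0316
MRP = 13.12% − 5.59% = 7.53%
E(R_P) = R_f + β_P × MRP = 5.59% + 1.0316 × 7.53% = 13.36%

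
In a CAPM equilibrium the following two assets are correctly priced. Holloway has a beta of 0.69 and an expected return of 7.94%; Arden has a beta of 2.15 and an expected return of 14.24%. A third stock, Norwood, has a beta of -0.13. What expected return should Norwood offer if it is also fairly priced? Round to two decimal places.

4.40%

MRP (SML slope) = (14.24% − 7.94%) / (2.15 − 0.69) = 6.30% / 1.46 = 4.3151%
R_f (intercept) = 7.94% − 0.69 × 4.3151% = 4.9626%
E(R_Norwood) = R_f + β × MRP = 4.9626% + -0.13 × 4.3151% = 4.40%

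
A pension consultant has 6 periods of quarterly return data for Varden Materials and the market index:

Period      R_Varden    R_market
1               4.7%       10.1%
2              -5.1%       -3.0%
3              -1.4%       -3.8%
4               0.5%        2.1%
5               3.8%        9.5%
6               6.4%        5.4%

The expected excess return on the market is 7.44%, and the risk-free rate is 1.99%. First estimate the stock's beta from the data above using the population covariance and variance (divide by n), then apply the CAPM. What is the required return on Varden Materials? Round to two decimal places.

Mean R_i = (4.7 − 5.1 − 1.4 + 0.5 + 3.8 + 6.4) / 6 = 1.4833%
Mean R_m = (10.1 − 3.0 − 3.8 + 2.1 + 9.5 + 5.4) / 6 = 3.3833%
Σ(R_i − R̄_i)(R_m − R̄_m) = 109.6883  ⇒  Cov = 109.6883 / 6 = 18.2814
Σ(R_m − R̄_m)² = 180.5883  ⇒  Var(R_m) = 180.5883 / 6 = 30.0981
β = Cov / Var(R_m) = 18.2814 / 30.0981 = 0.6074
E(R) = R_f + β × MRP = 1.99% + 0.6074 × 7.44% = 6.51%

6.51%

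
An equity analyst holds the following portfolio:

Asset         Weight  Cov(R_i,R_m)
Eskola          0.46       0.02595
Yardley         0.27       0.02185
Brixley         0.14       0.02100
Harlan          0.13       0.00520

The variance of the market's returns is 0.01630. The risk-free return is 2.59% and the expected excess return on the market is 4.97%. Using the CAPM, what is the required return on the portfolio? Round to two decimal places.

9.13%

β_Eskola = 0.02595 / 0.01630 = 1.5920
β_Yardley = 0.02185 / 0.01630 = 1.3405
β_Brixley = 0.02100 / 0.01630 = 1.2883
β_Harlan = 0.00520 / 0.01630 = 0.3190
β_P = Σ w_i β_i = 0.46×1.5920 + 0.27×1.3405 + 0.14×1.2883 + 0.13×0.3190 = 1.3161
E(R_P) = R_f + β_P × MRP = 2.59% + 1.3161 × 4.97% = 9.13%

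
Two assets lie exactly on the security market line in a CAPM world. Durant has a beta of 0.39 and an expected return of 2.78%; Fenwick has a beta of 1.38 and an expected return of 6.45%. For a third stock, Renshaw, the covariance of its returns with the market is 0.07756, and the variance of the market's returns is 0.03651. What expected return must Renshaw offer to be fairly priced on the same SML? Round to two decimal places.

MRP = (6.45% − 2.78%) / (1.38 − 0.39) = 3.7071%
R_f = 2.78% − 0.39 × 3.7071% = 1.3342%
β_Renshaw = Cov / Var(R_m) = 0.07756 / 0.03651 = 2.1243
E(R_Renshaw) = R_f + β × MRP = 1.3342% + 2.1243 × 3.7071% = 9.21%

9.21%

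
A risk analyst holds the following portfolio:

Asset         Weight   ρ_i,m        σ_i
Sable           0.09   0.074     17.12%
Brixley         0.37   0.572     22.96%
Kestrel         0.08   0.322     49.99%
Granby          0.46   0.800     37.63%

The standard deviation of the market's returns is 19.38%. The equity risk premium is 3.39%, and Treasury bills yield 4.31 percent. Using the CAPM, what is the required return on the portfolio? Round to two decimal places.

7.83%

β_Sable = 0.074 × 17.12% / 19.38% = 0.0654
β_Brixley = 0.572 × 22.96% / 19.38% = 0.6777
β_Kestrel = 0.322 × 49.99% / 19.38% = 0.8306
β_Granby = 0.800 × 37.63% / 19.38% = 1.5534
β_P = Σ w_i β_i = 0.09×0.0654 + 0.37×0.6777 + 0.08×0.8306 + 0.46×1.5534 = 1.0376
E(R_P) = R_f + β_P × MRP = 4.31% + 1.0376 × 3.39% = 7.83%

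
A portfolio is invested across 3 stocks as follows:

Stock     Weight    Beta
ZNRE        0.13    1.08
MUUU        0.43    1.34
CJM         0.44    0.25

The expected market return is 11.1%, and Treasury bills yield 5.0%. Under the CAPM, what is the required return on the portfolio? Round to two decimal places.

β_P = Σ w_i β_i = 0.13×1.08 + 0.43×1.34 + 0.44×0.25 = 0.8266
MRP = 11.1% − 5.0% = 6.10%
E(R_P) = R_f + β_P × MRP = 5.0% + 0.8266 × 6.1% = 10.04%

10.04%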